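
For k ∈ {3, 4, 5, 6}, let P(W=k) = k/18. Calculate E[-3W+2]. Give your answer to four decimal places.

-12.3333

E[-3W+2] = Σ (-3w+2)·P(W=w)
 = (-7)·1/6 + (-10)·2/9 + (-13)·5/18 + (-16)·1/3
 = (-7/6) + (-20/9) + (-65/18) + (-16/3)
 = -37/3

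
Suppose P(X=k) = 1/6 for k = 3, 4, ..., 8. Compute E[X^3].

E[X^3] = Σ x^3·P(X=x)
 = 27·1/6 + 64·1/6 + 125·1/6 + 216·1/6 + 343·1/6 + 512·1/6
 = 9/2 + 32/3 + 125/6 + 36 + 343/6 + 256/3
 = 429/2

214.5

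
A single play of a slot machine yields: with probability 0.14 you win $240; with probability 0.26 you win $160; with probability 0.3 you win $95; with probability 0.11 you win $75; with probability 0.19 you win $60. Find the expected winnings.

123.35

E[payout] = 240·0.14 + 160·0.26 + 95·0.3 + 75·0.11 + 60·0.19
 = 33.6 + 41.6 + 28.5 + 8.25 + 11.4
 = 123.35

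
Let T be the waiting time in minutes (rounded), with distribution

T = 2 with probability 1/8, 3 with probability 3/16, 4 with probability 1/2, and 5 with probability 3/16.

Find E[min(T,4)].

E[min(T,4)] = Σ min(t,4)·P(T=t)
 = 2·1/8 + 3·3/16 + 4·1/2 + 4·3/16
 = 1/4 + 9/16 + 2 + 3/4
 = 57/16

3.5625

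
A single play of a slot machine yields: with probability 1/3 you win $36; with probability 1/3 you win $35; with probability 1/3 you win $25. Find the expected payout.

E[payout] = 36·1/3 + 35·1/3 + 25·1/3
 = 12 + 35/3 + 25/3
 = 32

32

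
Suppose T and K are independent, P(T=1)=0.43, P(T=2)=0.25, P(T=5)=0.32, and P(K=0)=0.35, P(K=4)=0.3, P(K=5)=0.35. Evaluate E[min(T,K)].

E[min(T,K)] = Σ_t Σ_k min(t,k) · P(T=t)P(K=k)
 = 0·0.1505 + 1·0.129 + 1·0.1505 + 0·0.0875 + 2·0.075 + 2·0.0875 + 0·0.112 + 4·0.096 + 5·0.112
 = 0 + 0.129 + 0.1505 + 0 + 0.15 + 0.175 + 0 + 0.384 + 0.56
 = 1.5485

1.5485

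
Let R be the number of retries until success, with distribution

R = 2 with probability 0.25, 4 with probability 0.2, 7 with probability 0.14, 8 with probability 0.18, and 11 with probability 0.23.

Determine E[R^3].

E[R^3] = Σ r^3·P(R=r)
 = 8·0.25 + 64·0.2 + 343·0.14 + 512·0.18 + 1331·0.23
 = 2 + 12.8 + 48.02 + 92.16 + 306.13
 = 461.11

461.11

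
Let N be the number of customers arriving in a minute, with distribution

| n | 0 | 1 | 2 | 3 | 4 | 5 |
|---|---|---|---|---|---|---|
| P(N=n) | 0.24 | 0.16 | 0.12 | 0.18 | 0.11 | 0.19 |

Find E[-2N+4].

-0.66

E[-2N+4] = Σ (-2n+4)·P(N=n)
 = 4·0.24 + 2·0.16 + 0·0.12 + (-2)·0.18 + (-4)·0.11 + (-6)·0.19
 = 0.96 + 0.32 + 0 + (-0.36) + (-0.44) + (-1.14)
 = -0.66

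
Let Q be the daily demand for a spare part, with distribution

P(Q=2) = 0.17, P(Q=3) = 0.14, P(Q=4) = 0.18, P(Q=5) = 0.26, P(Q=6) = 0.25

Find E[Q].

E[Q] = Σ q·P(Q=q)
 = 2·0.17 + 3·0.14 + 4·0.18 + 5·0.26 + 6·0.25
 = 0.34 + 0.42 + 0.72 + 1.3 + 1.5
 = 4.28

4.28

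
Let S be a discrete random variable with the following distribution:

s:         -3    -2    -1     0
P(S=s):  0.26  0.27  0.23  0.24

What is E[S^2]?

3.65

E[S^2] = Σ s^2·P(S=s)
 = 9·0.26 + 4·0.27 + 1·0.23 + 0·0.24
 = 2.34 + 1.08 + 0.23 + 0
 = 3.65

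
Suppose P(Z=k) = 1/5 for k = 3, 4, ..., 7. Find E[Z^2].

E[Z^2] = Σ z^2·P(Z=z)
 = 9·1/5 + 16·1/5 + 25·1/5 + 36·1/5 + 49·1/5
 = 9/5 + 16/5 + 5 + 36/5 + 49/5
 = 27

27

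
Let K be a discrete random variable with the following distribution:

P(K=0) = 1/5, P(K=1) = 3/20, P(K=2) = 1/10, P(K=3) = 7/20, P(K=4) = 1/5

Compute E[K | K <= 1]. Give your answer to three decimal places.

0.429

P(K <= 1) = 1/5 + 3/20 = 7/20.
E[K | K <= 1] = [0·1/5 + 1·3/20] / (7/20)
 = 3/20 / (7/20)
 = 3/7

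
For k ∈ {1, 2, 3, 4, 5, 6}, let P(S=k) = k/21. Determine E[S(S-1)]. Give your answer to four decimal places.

16.6667

E[S(S-1)] = Σ s(s-1)·P(S=s)
 = 0·1/21 + 2·2/21 + 6·1/7 + 12·4/21 + 20·5/21 + 30·2/7
 = 0 + 4/21 + 6/7 + 16/7 + 100/21 + 60/7
 = 50/3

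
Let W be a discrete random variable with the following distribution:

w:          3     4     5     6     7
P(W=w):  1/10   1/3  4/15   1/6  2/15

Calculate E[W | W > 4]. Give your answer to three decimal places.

5.765

P(W > 4) = 4/15 + 1/6 + 2/15 = 17/30.
E[W | W > 4] = [5·4/15 + 6·1/6 + 7·2/15] / (17/30)
 = 49/15 / (17/30)
 = 98/17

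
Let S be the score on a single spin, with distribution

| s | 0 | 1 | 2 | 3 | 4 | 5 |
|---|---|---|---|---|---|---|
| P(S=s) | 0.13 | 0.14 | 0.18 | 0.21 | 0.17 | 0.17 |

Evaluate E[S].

E[S] = Σ s·P(S=s)
 = 0·0.13 + 1·0.14 + 2·0.18 + 3·0.21 + 4·0.17 + 5·0.17
 = 0 + 0.14 + 0.36 + 0.63 + 0.68 + 0.85
 = 2.66

2.66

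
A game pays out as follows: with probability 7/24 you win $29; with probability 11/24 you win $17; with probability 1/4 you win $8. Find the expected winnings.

E[payout] = 29·7/24 + 17·11/24 + 8·1/4
 = 203/24 + 187/24 + 2
 = 73/4

18.25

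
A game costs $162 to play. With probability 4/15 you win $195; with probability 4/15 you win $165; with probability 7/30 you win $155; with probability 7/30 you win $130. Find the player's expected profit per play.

E[payout] = 195·4/15 + 165·4/15 + 155·7/30 + 130·7/30
 = 52 + 44 + 217/6 + 91/3
 = 325/2
Net = 325/2 - 162 = 1/2

0.5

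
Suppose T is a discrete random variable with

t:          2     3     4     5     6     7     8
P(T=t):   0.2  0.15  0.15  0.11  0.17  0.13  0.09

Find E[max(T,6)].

6.31

E[max(T,6)] = Σ max(t,6)·P(T=t)
 = 6·0.2 + 6·0.15 + 6·0.15 + 6·0.11 + 6·0.17 + 7·0.13 + 8·0.09
 = 1.2 + 0.9 + 0.9 + 0.66 + 1.02 + 0.91 + 0.72
 = 6.31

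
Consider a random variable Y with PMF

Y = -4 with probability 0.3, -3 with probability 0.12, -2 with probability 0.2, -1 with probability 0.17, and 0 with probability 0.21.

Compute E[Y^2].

6.85

E[Y^2] = Σ y^2·P(Y=y)
 = 16·0.3 + 9·0.12 + 4·0.2 + 1·0.17 + 0·0.21
 = 4.8 + 1.08 + 0.8 + 0.17 + 0
 = 6.85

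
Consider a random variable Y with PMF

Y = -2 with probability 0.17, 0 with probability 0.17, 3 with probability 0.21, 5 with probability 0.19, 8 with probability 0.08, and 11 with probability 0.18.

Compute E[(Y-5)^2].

20.62

E[(Y-5)^2] = Σ (y-5)^2·P(Y=y)
 = 49·0.17 + 25·0.17 + 4·0.21 + 0·0.19 + 9·0.08 + 36·0.18
 = 8.33 + 4.25 + 0.84 + 0 + 0.72 + 6.48
 = 20.62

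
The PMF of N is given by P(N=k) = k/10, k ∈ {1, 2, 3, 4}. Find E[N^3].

35.4

E[N^3] = Σ n^3·P(N=n)
 = 1·1/10 + 8·1/5 + 27·3/10 + 64·2/5
 = 1/10 + 8/5 + 81/10 + 128/5
 = 177/5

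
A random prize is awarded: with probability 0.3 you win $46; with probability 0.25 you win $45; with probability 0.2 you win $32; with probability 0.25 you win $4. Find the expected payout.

E[payout] = 46·0.3 + 45·0.25 + 32·0.2 + 4·0.25
 = 13.8 + 11.25 + 6.4 + 1
 = 32.45

32.45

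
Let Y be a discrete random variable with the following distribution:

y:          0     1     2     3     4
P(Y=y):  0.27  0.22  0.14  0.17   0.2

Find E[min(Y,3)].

1.61

E[min(Y,3)] = Σ min(y,3)·P(Y=y)
 = 0·0.27 + 1·0.22 + 2·0.14 + 3·0.17 + 3·0.2
 = 0 + 0.22 + 0.28 + 0.51 + 0.6
 = 1.61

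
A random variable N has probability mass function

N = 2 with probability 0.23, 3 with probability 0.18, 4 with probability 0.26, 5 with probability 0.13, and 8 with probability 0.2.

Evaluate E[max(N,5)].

5.6

E[max(N,5)] = Σ max(n,5)·P(N=n)
 = 5·0.23 + 5·0.18 + 5·0.26 + 5·0.13 + 8·0.2
 = 1.15 + 0.9 + 1.3 + 0.65 + 1.6
 = 5.6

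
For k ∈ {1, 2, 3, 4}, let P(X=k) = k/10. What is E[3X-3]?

E[3X-3] = Σ (3x-3)·P(X=x)
 = 0·1/10 + 3·1/5 + 6·3/10 + 9·2/5
 = 0 + 3/5 + 9/5 + 18/5
 = 6

6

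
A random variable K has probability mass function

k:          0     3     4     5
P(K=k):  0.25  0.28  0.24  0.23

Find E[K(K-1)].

E[K(K-1)] = Σ k(k-1)·P(K=k)
 = 0·0.25 + 6·0.28 + 12·0.24 + 20·0.23
 = 0 + 1.68 + 2.88 + 4.6
 = 9.16

9.16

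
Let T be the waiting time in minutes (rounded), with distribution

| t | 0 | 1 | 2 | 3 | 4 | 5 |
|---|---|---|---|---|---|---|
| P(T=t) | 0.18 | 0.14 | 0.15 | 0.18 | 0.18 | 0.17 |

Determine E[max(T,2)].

E[max(T,2)] = Σ max(t,2)·P(T=t)
 = 2·0.18 + 2·0.14 + 2·0.15 + 3·0.18 + 4·0.18 + 5·0.17
 = 0.36 + 0.28 + 0.3 + 0.54 + 0.72 + 0.85
 = 3.05

3.05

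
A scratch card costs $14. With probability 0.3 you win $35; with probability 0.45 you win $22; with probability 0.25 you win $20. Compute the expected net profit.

E[payout] = 35·0.3 + 22·0.45 + 20·0.25
 = 10.5 + 9.9 + 5
 = 25.4
Net = 25.4 - 14 = 11.4

11.4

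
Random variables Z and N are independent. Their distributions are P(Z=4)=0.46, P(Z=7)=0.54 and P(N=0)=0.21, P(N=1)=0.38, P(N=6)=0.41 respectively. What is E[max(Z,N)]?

5.9972

E[max(Z,N)] = Σ_z Σ_n max(z,n) · P(Z=z)P(N=n)
 = 4·0.0966 + 4·0.1748 + 6·0.1886 + 7·0.1134 + 7·0.2052 + 7·0.2214
 = 0.3864 + 0.6992 + 1.1316 + 0.7938 + 1.4364 + 1.5498
 = 5.9972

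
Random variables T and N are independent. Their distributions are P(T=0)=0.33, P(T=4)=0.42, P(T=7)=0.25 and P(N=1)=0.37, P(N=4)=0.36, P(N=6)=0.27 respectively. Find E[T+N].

E[T+N] = Σ_t Σ_n (t+n) · P(T=t)P(N=n)
 = 1·0.1221 + 4·0.1188 + 6·0.0891 + 5·0.1554 + 8·0.1512 + 10·0.1134 + 8·0.0925 + 11·0.09 + 13·0.0675
 = 0.1221 + 0.4752 + 0.5346 + 0.777 + 1.2096 + 1.134 + 0.74 + 0.99 + 0.8775
 = 6.86

6.86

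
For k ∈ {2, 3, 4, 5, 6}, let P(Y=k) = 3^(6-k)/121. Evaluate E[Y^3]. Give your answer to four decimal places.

21.0248

E[Y^3] = Σ y^3·P(Y=y)
 = 8·81/121 + 27·27/121 + 64·9/121 + 125·3/121 + 216·1/121
 = 648/121 + 729/121 + 576/121 + 375/121 + 216/121
 = 2544/121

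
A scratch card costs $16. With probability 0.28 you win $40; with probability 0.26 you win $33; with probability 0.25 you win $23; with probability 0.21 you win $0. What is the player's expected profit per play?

9.53

E[payout] = 40·0.28 + 33·0.26 + 23·0.25 + 0·0.21
 = 11.2 + 8.58 + 5.75 + 0
 = 25.53
Net = 25.53 - 16 = 9.53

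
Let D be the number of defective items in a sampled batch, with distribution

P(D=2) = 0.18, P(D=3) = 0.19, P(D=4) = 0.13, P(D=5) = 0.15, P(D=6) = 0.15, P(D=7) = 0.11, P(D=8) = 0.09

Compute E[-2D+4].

E[-2D+4] = Σ (-2d+4)·P(D=d)
 = 0·0.18 + (-2)·0.19 + (-4)·0.13 + (-6)·0.15 + (-8)·0.15 + (-10)·0.11 + (-12)·0.09
 = 0 + (-0.38) + (-0.52) + (-0.9) + (-1.2) + (-1.1) + (-1.08)
 = -5.18

-5.18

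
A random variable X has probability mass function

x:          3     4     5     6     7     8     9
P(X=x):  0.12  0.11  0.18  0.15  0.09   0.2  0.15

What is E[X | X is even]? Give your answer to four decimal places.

P(X is even) = 0.11 + 0.15 + 0.2 = 0.46.
E[X | X is even] = [4·0.11 + 6·0.15 + 8·0.2] / 0.46
 = 2.94 / 0.46
 = 147/23

6.3913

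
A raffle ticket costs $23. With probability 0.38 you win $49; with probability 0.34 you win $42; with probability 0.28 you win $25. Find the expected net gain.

16.9

E[payout] = 49·0.38 + 42·0.34 + 25·0.28
 = 18.62 + 14.28 + 7
 = 39.9
Net = 39.9 - 23 = 16.9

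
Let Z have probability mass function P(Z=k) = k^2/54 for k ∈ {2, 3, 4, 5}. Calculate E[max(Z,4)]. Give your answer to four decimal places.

E[max(Z,4)] = Σ max(z,4)·P(Z=z)
 = 4·2/27 + 4·1/6 + 4·8/27 + 5·25/54
 = 8/27 + 2/3 + 32/27 + 125/54
 = 241/54

4.4630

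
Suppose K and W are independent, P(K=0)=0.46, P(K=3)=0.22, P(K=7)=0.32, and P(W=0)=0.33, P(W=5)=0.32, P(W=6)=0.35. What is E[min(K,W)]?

1.6262

E[min(K,W)] = Σ_k Σ_w min(k,w) · P(K=k)P(W=w)
 = 0·0.1518 + 0·0.1472 + 0·0.161 + 0·0.0726 + 3·0.0704 + 3·0.077 + 0·0.1056 + 5·0.1024 + 6·0.112
 = 0 + 0 + 0 + 0 + 0.2112 + 0.231 + 0 + 0.512 + 0.672
 = 1.6262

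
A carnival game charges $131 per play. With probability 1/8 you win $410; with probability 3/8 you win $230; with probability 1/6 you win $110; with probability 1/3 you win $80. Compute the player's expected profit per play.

E[payout] = 410·1/8 + 230·3/8 + 110·1/6 + 80·1/3
 = 205/4 + 345/4 + 55/3 + 80/3
 = 365/2
Net = 365/2 - 131 = 103/2

51.5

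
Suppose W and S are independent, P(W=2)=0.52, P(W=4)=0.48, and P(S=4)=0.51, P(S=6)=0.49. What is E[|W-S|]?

2.02

E[|W-S|] = Σ_w Σ_s |w-s| · P(W=w)P(S=s)
 = 2·0.2652 + 4·0.2548 + 0·0.2448 + 2·0.2352
 = 0.5304 + 1.0192 + 0 + 0.4704
 = 2.02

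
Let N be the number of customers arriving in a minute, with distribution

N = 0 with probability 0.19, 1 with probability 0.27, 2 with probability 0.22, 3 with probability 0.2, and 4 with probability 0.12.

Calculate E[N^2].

E[N^2] = Σ n^2·P(N=n)
 = 0·0.19 + 1·0.27 + 4·0.22 + 9·0.2 + 16·0.12
 = 0 + 0.27 + 0.88 + 1.8 + 1.92
 = 4.87

4.87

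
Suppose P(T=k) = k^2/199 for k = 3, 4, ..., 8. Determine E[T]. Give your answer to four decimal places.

E[T] = Σ t·P(T=t)
 = 3·9/199 + 4·16/199 + 5·25/199 + 6·36/199 + 7·49/199 + 8·64/199
 = 27/199 + 64/199 + 125/199 + 216/199 + 343/199 + 512/199
 = 1287/199

6.4673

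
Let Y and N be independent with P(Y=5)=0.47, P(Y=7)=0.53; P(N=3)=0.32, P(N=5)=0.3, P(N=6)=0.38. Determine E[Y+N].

10.8

E[Y+N] = Σ_y Σ_n (y+n) · P(Y=y)P(N=n)
 = 8·0.1504 + 10·0.141 + 11·0.1786 + 10·0.1696 + 12·0.159 + 13·0.2014
 = 1.2032 + 1.41 + 1.9646 + 1.696 + 1.908 + 2.6182
 = 10.8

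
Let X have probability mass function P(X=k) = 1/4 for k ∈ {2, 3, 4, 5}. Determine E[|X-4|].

1

E[|X-4|] = Σ |x-4|·P(X=x)
 = 2·1/4 + 1·1/4 + 0·1/4 + 1·1/4
 = 1/2 + 1/4 + 0 + 1/4
 = 1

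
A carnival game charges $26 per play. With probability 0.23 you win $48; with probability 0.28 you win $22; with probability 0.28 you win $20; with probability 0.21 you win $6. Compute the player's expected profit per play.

E[payout] = 48·0.23 + 22·0.28 + 20·0.28 + 6·0.21
 = 11.04 + 6.16 + 5.6 + 1.26
 = 24.06
Net = 24.06 - 26 = -1.94

-1.94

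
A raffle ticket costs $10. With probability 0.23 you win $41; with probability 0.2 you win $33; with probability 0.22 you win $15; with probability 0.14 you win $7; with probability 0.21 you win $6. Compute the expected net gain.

11.57

E[payout] = 41·0.23 + 33·0.2 + 15·0.22 + 7·0.14 + 6·0.21
 = 9.43 + 6.6 + 3.3 + 0.98 + 1.26
 = 21.57
Net = 21.57 - 10 = 11.57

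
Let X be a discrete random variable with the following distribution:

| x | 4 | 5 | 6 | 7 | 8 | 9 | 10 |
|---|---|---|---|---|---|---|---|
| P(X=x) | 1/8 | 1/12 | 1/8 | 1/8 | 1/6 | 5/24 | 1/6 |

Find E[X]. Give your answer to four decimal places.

7.4167

E[X] = Σ x·P(X=x)
 = 4·1/8 + 5·1/12 + 6·1/8 + 7·1/8 + 8·1/6 + 9·5/24 + 10·1/6
 = 1/2 + 5/12 + 3/4 + 7/8 + 4/3 + 15/8 + 5/3
 = 89/12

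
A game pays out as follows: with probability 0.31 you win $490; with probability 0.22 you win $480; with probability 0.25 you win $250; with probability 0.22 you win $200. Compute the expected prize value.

364

E[payout] = 490·0.31 + 480·0.22 + 250·0.25 + 200·0.22
 = 151.9 + 105.6 + 62.5 + 44
 = 364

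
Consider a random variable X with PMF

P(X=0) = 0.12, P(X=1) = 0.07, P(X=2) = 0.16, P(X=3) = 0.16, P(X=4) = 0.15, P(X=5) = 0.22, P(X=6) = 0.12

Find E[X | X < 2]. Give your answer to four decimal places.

P(X < 2) = 0.12 + 0.07 = 0.19.
E[X | X < 2] = [0·0.12 + 1·0.07] / 0.19
 = 0.07 / 0.19
 = 7/19

0.3684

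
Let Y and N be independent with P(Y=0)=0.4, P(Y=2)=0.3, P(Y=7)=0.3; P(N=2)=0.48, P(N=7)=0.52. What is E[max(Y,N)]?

5.32

E[max(Y,N)] = Σ_y Σ_n max(y,n) · P(Y=y)P(N=n)
 = 2·0.192 + 7·0.208 + 2·0.144 + 7·0.156 + 7·0.144 + 7·0.156
 = 0.384 + 1.456 + 0.288 + 1.092 + 1.008 + 1.092
 = 5.32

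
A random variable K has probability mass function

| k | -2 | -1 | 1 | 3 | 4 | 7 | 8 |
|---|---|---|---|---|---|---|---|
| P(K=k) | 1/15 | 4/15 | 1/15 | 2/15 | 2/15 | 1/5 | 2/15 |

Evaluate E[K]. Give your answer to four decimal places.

3.0667

E[K] = Σ k·P(K=k)
 = (-2)·1/15 + (-1)·4/15 + 1·1/15 + 3·2/15 + 4·2/15 + 7·1/5 + 8·2/15
 = (-2/15) + (-4/15) + 1/15 + 2/5 + 8/15 + 7/5 + 16/15
 = 46/15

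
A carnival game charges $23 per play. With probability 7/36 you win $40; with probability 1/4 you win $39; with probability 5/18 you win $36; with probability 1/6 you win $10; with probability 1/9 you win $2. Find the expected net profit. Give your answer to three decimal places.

6.417

E[payout] = 40·7/36 + 39·1/4 + 36·5/18 + 10·1/6 + 2·1/9
 = 70/9 + 39/4 + 10 + 5/3 + 2/9
 = 353/12
Net = 353/12 - 23 = 77/12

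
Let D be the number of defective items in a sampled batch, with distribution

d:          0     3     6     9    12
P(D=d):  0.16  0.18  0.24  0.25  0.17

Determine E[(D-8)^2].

18.67

E[(D-8)^2] = Σ (d-8)^2·P(D=d)
 = 64·0.16 + 25·0.18 + 4·0.24 + 1·0.25 + 16·0.17
 = 10.24 + 4.5 + 0.96 + 0.25 + 2.72
 = 18.67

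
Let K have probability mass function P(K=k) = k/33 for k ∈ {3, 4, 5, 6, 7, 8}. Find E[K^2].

39

E[K^2] = Σ k^2·P(K=k)
 = 9·1/11 + 16·4/33 + 25·5/33 + 36·2/11 + 49·7/33 + 64·8/33
 = 9/11 + 64/33 + 125/33 + 72/11 + 343/33 + 512/33
 = 39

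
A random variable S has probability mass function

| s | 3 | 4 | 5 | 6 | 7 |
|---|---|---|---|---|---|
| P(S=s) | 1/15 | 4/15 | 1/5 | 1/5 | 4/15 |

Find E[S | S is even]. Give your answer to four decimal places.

4.8571

P(S is even) = 4/15 + 1/5 = 7/15.
E[S | S is even] = [4·4/15 + 6·1/5] / (7/15)
 = 34/15 / (7/15)
 = 34/7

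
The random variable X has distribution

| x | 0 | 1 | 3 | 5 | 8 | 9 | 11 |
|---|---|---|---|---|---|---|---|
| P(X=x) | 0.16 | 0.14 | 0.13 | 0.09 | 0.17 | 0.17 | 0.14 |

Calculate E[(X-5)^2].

E[(X-5)^2] = Σ (x-5)^2·P(X=x)
 = 25·0.16 + 16·0.14 + 4·0.13 + 0·0.09 + 9·0.17 + 16·0.17 + 36·0.14
 = 4 + 2.24 + 0.52 + 0 + 1.53 + 2.72 + 5.04
 = 16.05

16.05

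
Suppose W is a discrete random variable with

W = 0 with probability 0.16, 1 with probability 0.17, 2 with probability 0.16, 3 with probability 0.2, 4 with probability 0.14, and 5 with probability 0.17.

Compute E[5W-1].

11.5

E[5W-1] = Σ (5w-1)·P(W=w)
 = (-1)·0.16 + 4·0.17 + 9·0.16 + 14·0.2 + 19·0.14 + 24·0.17
 = (-0.16) + 0.68 + 1.44 + 2.8 + 2.66 + 4.08
 = 11.5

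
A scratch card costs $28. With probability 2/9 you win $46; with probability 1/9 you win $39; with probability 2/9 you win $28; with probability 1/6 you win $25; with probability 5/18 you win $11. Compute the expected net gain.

0

E[payout] = 46·2/9 + 39·1/9 + 28·2/9 + 25·1/6 + 11·5/18
 = 92/9 + 13/3 + 56/9 + 25/6 + 55/18
 = 28
Net = 28 - 28 = 0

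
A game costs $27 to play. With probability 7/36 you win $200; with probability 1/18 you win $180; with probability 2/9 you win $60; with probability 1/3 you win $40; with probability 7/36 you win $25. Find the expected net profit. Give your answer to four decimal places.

53.4167

E[payout] = 200·7/36 + 180·1/18 + 60·2/9 + 40·1/3 + 25·7/36
 = 350/9 + 10 + 40/3 + 40/3 + 175/36
 = 965/12
Net = 965/12 - 27 = 641/12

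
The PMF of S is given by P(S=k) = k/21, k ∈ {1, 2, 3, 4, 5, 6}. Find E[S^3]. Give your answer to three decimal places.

108.333

E[S^3] = Σ s^3·P(S=s)
 = 1·1/21 + 8·2/21 + 27·1/7 + 64·4/21 + 125·5/21 + 216·2/7
 = 1/21 + 16/21 + 27/7 + 256/21 + 625/21 + 432/7
 = 325/3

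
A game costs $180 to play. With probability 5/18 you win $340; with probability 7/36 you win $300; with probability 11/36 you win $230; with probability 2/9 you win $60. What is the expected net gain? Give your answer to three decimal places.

E[payout] = 340·5/18 + 300·7/36 + 230·11/36 + 60·2/9
 = 850/9 + 175/3 + 1265/18 + 40/3
 = 4255/18
Net = 4255/18 - 180 = 1015/18

56.389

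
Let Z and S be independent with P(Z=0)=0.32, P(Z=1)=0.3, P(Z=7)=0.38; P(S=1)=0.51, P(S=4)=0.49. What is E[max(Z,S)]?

E[max(Z,S)] = Σ_z Σ_s max(z,s) · P(Z=z)P(S=s)
 = 1·0.1632 + 4·0.1568 + 1·0.153 + 4·0.147 + 7·0.1938 + 7·0.1862
 = 0.1632 + 0.6272 + 0.153 + 0.588 + 1.3566 + 1.3034
 = 4.1914

4.1914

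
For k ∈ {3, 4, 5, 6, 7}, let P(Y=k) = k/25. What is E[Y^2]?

E[Y^2] = Σ y^2·P(Y=y)
 = 9·3/25 + 16·4/25 + 25·1/5 + 36·6/25 + 49·7/25
 = 27/25 + 64/25 + 5 + 216/25 + 343/25
 = 31

31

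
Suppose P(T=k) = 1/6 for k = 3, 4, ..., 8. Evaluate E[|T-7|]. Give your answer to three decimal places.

E[|T-7|] = Σ |t-7|·P(T=t)
 = 4·1/6 + 3·1/6 + 2·1/6 + 1·1/6 + 0·1/6 + 1·1/6
 = 2/3 + 1/2 + 1/3 + 1/6 + 0 + 1/6
 = 11/6

1.833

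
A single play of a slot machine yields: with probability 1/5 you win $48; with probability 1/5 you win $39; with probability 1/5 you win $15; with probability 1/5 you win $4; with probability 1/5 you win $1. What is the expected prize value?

21.4

E[payout] = 48·1/5 + 39·1/5 + 15·1/5 + 4·1/5 + 1·1/5
 = 48/5 + 39/5 + 3 + 4/5 + 1/5
 = 107/5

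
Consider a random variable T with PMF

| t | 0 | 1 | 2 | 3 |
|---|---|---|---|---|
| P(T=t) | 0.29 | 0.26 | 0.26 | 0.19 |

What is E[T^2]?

E[T^2] = Σ t^2·P(T=t)
 = 0·0.29 + 1·0.26 + 4·0.26 + 9·0.19
 = 0 + 0.26 + 1.04 + 1.71
 = 3.01

3.01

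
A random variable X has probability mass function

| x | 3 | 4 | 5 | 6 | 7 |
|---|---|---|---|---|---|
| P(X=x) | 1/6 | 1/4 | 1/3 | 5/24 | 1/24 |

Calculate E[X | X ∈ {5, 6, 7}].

P(X ∈ {5, 6, 7}) = 1/3 + 5/24 + 1/24 = 7/12.
E[X | X ∈ {5, 6, 7}] = [5·1/3 + 6·5/24 + 7·1/24] / (7/12)
 = 77/24 / (7/12)
 = 11/2

5.5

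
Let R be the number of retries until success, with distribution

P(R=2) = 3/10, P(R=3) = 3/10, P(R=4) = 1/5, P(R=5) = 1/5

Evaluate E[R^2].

12.1

E[R^2] = Σ r^2·P(R=r)
 = 4·3/10 + 9·3/10 + 16·1/5 + 25·1/5
 = 6/5 + 27/10 + 16/5 + 5
 = 121/10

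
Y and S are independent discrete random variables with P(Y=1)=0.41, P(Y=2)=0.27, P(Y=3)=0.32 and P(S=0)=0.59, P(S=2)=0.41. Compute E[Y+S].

2.73

E[Y+S] = Σ_y Σ_s (y+s) · P(Y=y)P(S=s)
 = 1·0.2419 + 3·0.1681 + 2·0.1593 + 4·0.1107 + 3·0.1888 + 5·0.1312
 = 0.2419 + 0.5043 + 0.3186 + 0.4428 + 0.5664 + 0.656
 = 2.73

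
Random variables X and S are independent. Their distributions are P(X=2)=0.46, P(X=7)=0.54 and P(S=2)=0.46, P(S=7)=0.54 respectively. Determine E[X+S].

E[X+S] = Σ_x Σ_s (x+s) · P(X=x)P(S=s)
 = 4·0.2116 + 9·0.2484 + 9·0.2484 + 14·0.2916
 = 0.8464 + 2.2356 + 2.2356 + 4.0824
 = 9.4

9.4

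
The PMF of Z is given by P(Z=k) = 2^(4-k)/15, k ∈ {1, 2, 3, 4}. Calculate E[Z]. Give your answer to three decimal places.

1.733

E[Z] = Σ z·P(Z=z)
 = 1·8/15 + 2·4/15 + 3·2/15 + 4·1/15
 = 8/15 + 8/15 + 2/5 + 4/15
 = 26/15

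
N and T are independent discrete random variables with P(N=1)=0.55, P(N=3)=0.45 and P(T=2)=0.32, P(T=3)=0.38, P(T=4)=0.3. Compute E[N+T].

E[N+T] = Σ_n Σ_t (n+t) · P(N=n)P(T=t)
 = 3·0.176 + 4·0.209 + 5·0.165 + 5·0.144 + 6·0.171 + 7·0.135
 = 0.528 + 0.836 + 0.825 + 0.72 + 1.026 + 0.945
 = 4.88

4.88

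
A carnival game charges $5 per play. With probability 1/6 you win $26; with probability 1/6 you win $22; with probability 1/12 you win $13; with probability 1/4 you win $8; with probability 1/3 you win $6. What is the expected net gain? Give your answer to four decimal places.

E[payout] = 26·1/6 + 22·1/6 + 13·1/12 + 8·1/4 + 6·1/3
 = 13/3 + 11/3 + 13/12 + 2 + 2
 = 157/12
Net = 157/12 - 5 = 97/12

8.0833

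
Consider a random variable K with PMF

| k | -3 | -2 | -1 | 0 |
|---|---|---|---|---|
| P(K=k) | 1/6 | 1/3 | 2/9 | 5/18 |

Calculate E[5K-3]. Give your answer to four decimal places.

E[5K-3] = Σ (5k-3)·P(K=k)
 = (-18)·1/6 + (-13)·1/3 + (-8)·2/9 + (-3)·5/18
 = (-3) + (-13/3) + (-16/9) + (-5/6)
 = -179/18

-9.9444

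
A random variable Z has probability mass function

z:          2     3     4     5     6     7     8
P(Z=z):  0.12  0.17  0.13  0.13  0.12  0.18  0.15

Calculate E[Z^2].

E[Z^2] = Σ z^2·P(Z=z)
 = 4·0.12 + 9·0.17 + 16·0.13 + 25·0.13 + 36·0.12 + 49·0.18 + 64·0.15
 = 0.48 + 1.53 + 2.08 + 3.25 + 4.32 + 8.82 + 9.6
 = 30.08

30.08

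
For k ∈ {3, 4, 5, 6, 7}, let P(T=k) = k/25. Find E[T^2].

E[T^2] = Σ t^2·P(T=t)
 = 9·3/25 + 16·4/25 + 25·1/5 + 36·6/25 + 49·7/25
 = 27/25 + 64/25 + 5 + 216/25 + 343/25
 = 31

31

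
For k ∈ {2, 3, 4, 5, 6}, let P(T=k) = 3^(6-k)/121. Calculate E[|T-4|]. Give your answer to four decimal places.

1.6033

E[|T-4|] = Σ |t-4|·P(T=t)
 = 2·81/121 + 1·27/121 + 0·9/121 + 1·3/121 + 2·1/121
 = 162/121 + 27/121 + 0 + 3/121 + 2/121
 = 194/121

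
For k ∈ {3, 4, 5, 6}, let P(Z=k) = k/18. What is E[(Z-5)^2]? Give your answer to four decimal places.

1.2222

E[(Z-5)^2] = Σ (z-5)^2·P(Z=z)
 = 4·1/6 + 1·2/9 + 0·5/18 + 1·1/3
 = 2/3 + 2/9 + 0 + 1/3
 = 11/9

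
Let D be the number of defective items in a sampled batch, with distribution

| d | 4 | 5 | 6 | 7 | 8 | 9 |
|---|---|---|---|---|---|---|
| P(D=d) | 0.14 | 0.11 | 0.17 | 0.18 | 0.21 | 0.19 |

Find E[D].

E[D] = Σ d·P(D=d)
 = 4·0.14 + 5·0.11 + 6·0.17 + 7·0.18 + 8·0.21 + 9·0.19
 = 0.56 + 0.55 + 1.02 + 1.26 + 1.68 + 1.71
 = 6.78

6.78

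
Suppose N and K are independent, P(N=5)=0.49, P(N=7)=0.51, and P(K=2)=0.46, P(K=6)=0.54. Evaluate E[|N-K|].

E[|N-K|] = Σ_n Σ_k |n-k| · P(N=n)P(K=k)
 = 3·0.2254 + 1·0.2646 + 5·0.2346 + 1·0.2754
 = 0.6762 + 0.2646 + 1.173 + 0.2754
 = 2.3892

2.3892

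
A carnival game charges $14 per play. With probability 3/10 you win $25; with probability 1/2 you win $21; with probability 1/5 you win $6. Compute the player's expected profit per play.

5.2

E[payout] = 25·3/10 + 21·1/2 + 6·1/5
 = 15/2 + 21/2 + 6/5
 = 96/5
Net = 96/5 - 14 = 26/5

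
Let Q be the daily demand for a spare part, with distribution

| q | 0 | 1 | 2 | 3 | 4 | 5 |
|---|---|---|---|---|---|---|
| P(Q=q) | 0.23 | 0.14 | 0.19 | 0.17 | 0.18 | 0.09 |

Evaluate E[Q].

E[Q] = Σ q·P(Q=q)
 = 0·0.23 + 1·0.14 + 2·0.19 + 3·0.17 + 4·0.18 + 5·0.09
 = 0 + 0.14 + 0.38 + 0.51 + 0.72 + 0.45
 = 2.2

2.2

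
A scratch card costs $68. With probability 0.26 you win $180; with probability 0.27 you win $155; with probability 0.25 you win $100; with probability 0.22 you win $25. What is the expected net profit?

E[payout] = 180·0.26 + 155·0.27 + 100·0.25 + 25·0.22
 = 46.8 + 41.85 + 25 + 5.5
 = 119.15
Net = 119.15 - 68 = 51.15

51.15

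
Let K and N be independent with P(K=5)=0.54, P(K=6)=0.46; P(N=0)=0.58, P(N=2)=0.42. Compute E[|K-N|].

E[|K-N|] = Σ_k Σ_n |k-n| · P(K=k)P(N=n)
 = 5·0.3132 + 3·0.2268 + 6·0.2668 + 4·0.1932
 = 1.566 + 0.6804 + 1.6008 + 0.7728
 = 4.62

4.62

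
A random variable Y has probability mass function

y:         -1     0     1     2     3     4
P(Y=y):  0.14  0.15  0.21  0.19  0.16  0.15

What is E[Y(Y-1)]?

E[Y(Y-1)] = Σ y(y-1)·P(Y=y)
 = 2·0.14 + 0·0.15 + 0·0.21 + 2·0.19 + 6·0.16 + 12·0.15
 = 0.28 + 0 + 0 + 0.38 + 0.96 + 1.8
 = 3.42

3.42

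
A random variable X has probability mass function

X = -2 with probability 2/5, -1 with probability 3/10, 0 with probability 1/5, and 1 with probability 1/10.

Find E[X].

-1

E[X] = Σ x·P(X=x)
 = (-2)·2/5 + (-1)·3/10 + 0·1/5 + 1·1/10
 = (-4/5) + (-3/10) + 0 + 1/10
 = -1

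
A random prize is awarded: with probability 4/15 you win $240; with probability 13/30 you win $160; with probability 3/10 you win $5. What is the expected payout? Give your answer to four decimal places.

E[payout] = 240·4/15 + 160·13/30 + 5·3/10
 = 64 + 208/3 + 3/2
 = 809/6

134.8333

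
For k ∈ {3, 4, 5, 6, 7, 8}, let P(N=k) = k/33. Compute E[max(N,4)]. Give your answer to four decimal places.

E[max(N,4)] = Σ max(n,4)·P(N=n)
 = 4·1/11 + 4·4/33 + 5·5/33 + 6·2/11 + 7·7/33 + 8·8/33
 = 4/11 + 16/33 + 25/33 + 12/11 + 49/33 + 64/33
 = 202/33

6.1212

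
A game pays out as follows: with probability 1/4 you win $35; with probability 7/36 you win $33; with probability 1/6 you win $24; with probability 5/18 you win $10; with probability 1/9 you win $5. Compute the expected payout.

22.5

E[payout] = 35·1/4 + 33·7/36 + 24·1/6 + 10·5/18 + 5·1/9
 = 35/4 + 77/12 + 4 + 25/9 + 5/9
 = 45/2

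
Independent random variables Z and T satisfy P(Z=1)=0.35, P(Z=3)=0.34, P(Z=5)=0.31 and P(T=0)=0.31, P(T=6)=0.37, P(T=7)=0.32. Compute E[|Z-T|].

3.3504

E[|Z-T|] = Σ_z Σ_t |z-t| · P(Z=z)P(T=t)
 = 1·0.1085 + 5·0.1295 + 6·0.112 + 3·0.1054 + 3·0.1258 + 4·0.1088 + 5·0.0961 + 1·0.1147 + 2·0.0992
 = 0.1085 + 0.6475 + 0.672 + 0.3162 + 0.3774 + 0.4352 + 0.4805 + 0.1147 + 0.1984
 = 3.3504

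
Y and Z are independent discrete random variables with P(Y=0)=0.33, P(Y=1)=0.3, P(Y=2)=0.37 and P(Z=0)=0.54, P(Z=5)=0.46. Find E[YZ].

2.392

E[YZ] = Σ_y Σ_z yz · P(Y=y)P(Z=z)
 = 0·0.1782 + 0·0.1518 + 0·0.162 + 5·0.138 + 0·0.1998 + 10·0.1702
 = 0 + 0 + 0 + 0.69 + 0 + 1.702
 = 2.392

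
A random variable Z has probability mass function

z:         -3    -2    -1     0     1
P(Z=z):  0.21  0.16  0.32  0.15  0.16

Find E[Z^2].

3.01

E[Z^2] = Σ z^2·P(Z=z)
 = 9·0.21 + 4·0.16 + 1·0.32 + 0·0.15 + 1·0.16
 = 1.89 + 0.64 + 0.32 + 0 + 0.16
 = 3.01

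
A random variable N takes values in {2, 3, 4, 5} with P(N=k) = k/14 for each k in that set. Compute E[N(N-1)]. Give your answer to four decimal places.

E[N(N-1)] = Σ n(n-1)·P(N=n)
 = 2·1/7 + 6·3/14 + 12·2/7 + 20·5/14
 = 2/7 + 9/7 + 24/7 + 50/7
 = 85/7

12.1429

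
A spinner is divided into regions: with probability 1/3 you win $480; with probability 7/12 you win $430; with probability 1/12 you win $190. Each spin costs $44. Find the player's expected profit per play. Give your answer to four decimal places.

382.6667

E[payout] = 480·1/3 + 430·7/12 + 190·1/12
 = 160 + 1505/6 + 95/6
 = 1280/3
Net = 1280/3 - 44 = 1148/3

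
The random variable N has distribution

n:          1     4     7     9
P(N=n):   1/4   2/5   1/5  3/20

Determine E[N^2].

E[N^2] = Σ n^2·P(N=n)
 = 1·1/4 + 16·2/5 + 49·1/5 + 81·3/20
 = 1/4 + 32/5 + 49/5 + 243/20
 = 143/5

28.6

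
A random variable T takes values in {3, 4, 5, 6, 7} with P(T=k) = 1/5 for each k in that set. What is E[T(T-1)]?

E[T(T-1)] = Σ t(t-1)·P(T=t)
 = 6·1/5 + 12·1/5 + 20·1/5 + 30·1/5 + 42·1/5
 = 6/5 + 12/5 + 4 + 6 + 42/5
 = 22

22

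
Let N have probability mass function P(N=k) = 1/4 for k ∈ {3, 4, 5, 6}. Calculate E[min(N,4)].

E[min(N,4)] = Σ min(n,4)·P(N=n)
 = 3·1/4 + 4·1/4 + 4·1/4 + 4·1/4
 = 3/4 + 1 + 1 + 1
 = 15/4

3.75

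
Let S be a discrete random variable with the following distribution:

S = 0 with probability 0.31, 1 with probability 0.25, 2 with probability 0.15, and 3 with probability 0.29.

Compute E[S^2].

3.46

E[S^2] = Σ s^2·P(S=s)
 = 0·0.31 + 1·0.25 + 4·0.15 + 9·0.29
 = 0 + 0.25 + 0.6 + 2.61
 = 3.46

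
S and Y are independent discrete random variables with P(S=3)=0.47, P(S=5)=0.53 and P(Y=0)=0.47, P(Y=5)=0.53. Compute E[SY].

10.759

E[SY] = Σ_s Σ_y sy · P(S=s)P(Y=y)
 = 0·0.2209 + 15·0.2491 + 0·0.2491 + 25·0.2809
 = 0 + 3.7365 + 0 + 7.0225
 = 10.759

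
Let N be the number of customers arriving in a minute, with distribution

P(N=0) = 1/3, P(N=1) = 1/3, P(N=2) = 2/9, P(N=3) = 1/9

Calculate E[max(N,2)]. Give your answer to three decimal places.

E[max(N,2)] = Σ max(n,2)·P(N=n)
 = 2·1/3 + 2·1/3 + 2·2/9 + 3·1/9
 = 2/3 + 2/3 + 4/9 + 1/3
 = 19/9

2.111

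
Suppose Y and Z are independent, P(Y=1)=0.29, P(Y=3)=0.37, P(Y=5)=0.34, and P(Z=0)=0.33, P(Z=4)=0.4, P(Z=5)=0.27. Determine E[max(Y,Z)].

4.109

E[max(Y,Z)] = Σ_y Σ_z max(y,z) · P(Y=y)P(Z=z)
 = 1·0.0957 + 4·0.116 + 5·0.0783 + 3·0.1221 + 4·0.148 + 5·0.0999 + 5·0.1122 + 5·0.136 + 5·0.0918
 = 0.0957 + 0.464 + 0.3915 + 0.3663 + 0.592 + 0.4995 + 0.561 + 0.68 + 0.459
 = 4.109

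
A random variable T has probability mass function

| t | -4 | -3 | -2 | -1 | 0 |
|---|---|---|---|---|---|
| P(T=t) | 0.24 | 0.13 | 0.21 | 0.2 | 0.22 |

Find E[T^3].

E[T^3] = Σ t^3·P(T=t)
 = (-64)·0.24 + (-27)·0.13 + (-8)·0.21 + (-1)·0.2 + 0·0.22
 = (-15.36) + (-3.51) + (-1.68) + (-0.2) + 0
 = -20.75

-20.75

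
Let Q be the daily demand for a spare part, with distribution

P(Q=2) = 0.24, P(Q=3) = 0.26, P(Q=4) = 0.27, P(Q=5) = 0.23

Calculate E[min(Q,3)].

E[min(Q,3)] = Σ min(q,3)·P(Q=q)
 = 2·0.24 + 3·0.26 + 3·0.27 + 3·0.23
 = 0.48 + 0.78 + 0.81 + 0.69
 = 2.76

2.76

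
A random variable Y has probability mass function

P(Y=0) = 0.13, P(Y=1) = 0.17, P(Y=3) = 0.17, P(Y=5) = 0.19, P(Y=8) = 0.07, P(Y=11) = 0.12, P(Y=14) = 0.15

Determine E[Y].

E[Y] = Σ y·P(Y=y)
 = 0·0.13 + 1·0.17 + 3·0.17 + 5·0.19 + 8·0.07 + 11·0.12 + 14·0.15
 = 0 + 0.17 + 0.51 + 0.95 + 0.56 + 1.32 + 2.1
 = 5.61

5.61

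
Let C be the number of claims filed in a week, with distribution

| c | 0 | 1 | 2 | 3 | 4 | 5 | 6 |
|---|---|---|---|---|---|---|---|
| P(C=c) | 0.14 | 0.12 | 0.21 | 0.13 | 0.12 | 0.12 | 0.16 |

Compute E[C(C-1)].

E[C(C-1)] = Σ c(c-1)·P(C=c)
 = 0·0.14 + 0·0.12 + 2·0.21 + 6·0.13 + 12·0.12 + 20·0.12 + 30·0.16
 = 0 + 0 + 0.42 + 0.78 + 1.44 + 2.4 + 4.8
 = 9.84

9.84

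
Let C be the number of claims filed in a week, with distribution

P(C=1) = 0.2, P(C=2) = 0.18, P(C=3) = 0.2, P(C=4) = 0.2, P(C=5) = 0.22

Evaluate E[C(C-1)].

8.36

E[C(C-1)] = Σ c(c-1)·P(C=c)
 = 0·0.2 + 2·0.18 + 6·0.2 + 12·0.2 + 20·0.22
 = 0 + 0.36 + 1.2 + 2.4 + 4.4
 = 8.36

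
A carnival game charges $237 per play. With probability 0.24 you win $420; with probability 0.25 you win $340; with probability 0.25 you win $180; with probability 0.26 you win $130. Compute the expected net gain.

27.6

E[payout] = 420·0.24 + 340·0.25 + 180·0.25 + 130·0.26
 = 100.8 + 85 + 45 + 33.8
 = 264.6
Net = 264.6 - 237 = 27.6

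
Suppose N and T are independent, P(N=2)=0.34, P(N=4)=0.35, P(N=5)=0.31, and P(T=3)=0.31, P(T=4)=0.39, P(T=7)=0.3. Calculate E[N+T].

8.22

E[N+T] = Σ_n Σ_t (n+t) · P(N=n)P(T=t)
 = 5·0.1054 + 6·0.1326 + 9·0.102 + 7·0.1085 + 8·0.1365 + 11·0.105 + 8·0.0961 + 9·0.1209 + 12·0.093
 = 0.527 + 0.7956 + 0.918 + 0.7595 + 1.092 + 1.155 + 0.7688 + 1.0881 + 1.116
 = 8.22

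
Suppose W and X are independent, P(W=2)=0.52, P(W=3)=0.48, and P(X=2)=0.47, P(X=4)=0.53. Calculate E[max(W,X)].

E[max(W,X)] = Σ_w Σ_x max(w,x) · P(W=w)P(X=x)
 = 2·0.2444 + 4·0.2756 + 3·0.2256 + 4·0.2544
 = 0.4888 + 1.1024 + 0.6768 + 1.0176
 = 3.2856

3.2856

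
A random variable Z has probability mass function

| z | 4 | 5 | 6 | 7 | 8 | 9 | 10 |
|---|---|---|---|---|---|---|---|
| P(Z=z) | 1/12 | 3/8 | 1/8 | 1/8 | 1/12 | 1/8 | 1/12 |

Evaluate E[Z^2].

45.125

E[Z^2] = Σ z^2·P(Z=z)
 = 16·1/12 + 25·3/8 + 36·1/8 + 49·1/8 + 64·1/12 + 81·1/8 + 100·1/12
 = 4/3 + 75/8 + 9/2 + 49/8 + 16/3 + 81/8 + 25/3
 = 361/8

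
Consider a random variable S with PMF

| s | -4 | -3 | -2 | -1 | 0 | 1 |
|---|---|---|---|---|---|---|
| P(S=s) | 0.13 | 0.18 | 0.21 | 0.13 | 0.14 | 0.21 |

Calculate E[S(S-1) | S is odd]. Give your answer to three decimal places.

4.654

P(S is odd) = 0.18 + 0.13 + 0.21 = 0.52.
E[S(S-1) | S is odd] = [12·0.18 + 2·0.13 + 0·0.21] / 0.52
 = 2.42 / 0.52
 = 121/26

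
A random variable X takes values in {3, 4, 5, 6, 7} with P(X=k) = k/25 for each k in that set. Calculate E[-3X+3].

E[-3X+3] = Σ (-3x+3)·P(X=x)
 = (-6)·3/25 + (-9)·4/25 + (-12)·1/5 + (-15)·6/25 + (-18)·7/25
 = (-18/25) + (-36/25) + (-12/5) + (-18/5) + (-126/25)
 = -66/5

-13.2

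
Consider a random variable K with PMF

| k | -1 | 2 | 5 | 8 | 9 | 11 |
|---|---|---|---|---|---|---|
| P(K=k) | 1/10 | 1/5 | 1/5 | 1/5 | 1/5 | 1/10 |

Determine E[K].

E[K] = Σ k·P(K=k)
 = (-1)·1/10 + 2·1/5 + 5·1/5 + 8·1/5 + 9·1/5 + 11·1/10
 = (-1/10) + 2/5 + 1 + 8/5 + 9/5 + 11/10
 = 29/5

5.8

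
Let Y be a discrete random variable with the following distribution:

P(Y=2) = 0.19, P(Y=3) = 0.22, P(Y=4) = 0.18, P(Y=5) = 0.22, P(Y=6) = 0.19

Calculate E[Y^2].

17.96

E[Y^2] = Σ y^2·P(Y=y)
 = 4·0.19 + 9·0.22 + 16·0.18 + 25·0.22 + 36·0.19
 = 0.76 + 1.98 + 2.88 + 5.5 + 6.84
 = 17.96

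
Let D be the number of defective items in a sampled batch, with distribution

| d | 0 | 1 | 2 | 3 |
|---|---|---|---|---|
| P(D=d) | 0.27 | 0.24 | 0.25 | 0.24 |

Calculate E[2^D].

3.67

E[2^D] = Σ 2^d·P(D=d)
 = 1·0.27 + 2·0.24 + 4·0.25 + 8·0.24
 = 0.27 + 0.48 + 1 + 1.92
 = 3.67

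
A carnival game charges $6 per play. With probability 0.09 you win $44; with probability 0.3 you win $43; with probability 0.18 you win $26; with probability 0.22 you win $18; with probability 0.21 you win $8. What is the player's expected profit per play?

21.18

E[payout] = 44·0.09 + 43·0.3 + 26·0.18 + 18·0.22 + 8·0.21
 = 3.96 + 12.9 + 4.68 + 3.96 + 1.68
 = 27.18
Net = 27.18 - 6 = 21.18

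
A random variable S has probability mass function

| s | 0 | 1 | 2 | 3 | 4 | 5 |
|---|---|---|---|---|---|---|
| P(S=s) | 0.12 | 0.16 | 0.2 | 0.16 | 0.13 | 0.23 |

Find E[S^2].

10.23

E[S^2] = Σ s^2·P(S=s)
 = 0·0.12 + 1·0.16 + 4·0.2 + 9·0.16 + 16·0.13 + 25·0.23
 = 0 + 0.16 + 0.8 + 1.44 + 2.08 + 5.75
 = 10.23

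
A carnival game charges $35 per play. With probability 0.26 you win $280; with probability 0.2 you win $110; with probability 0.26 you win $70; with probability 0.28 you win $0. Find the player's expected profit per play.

78

E[payout] = 280·0.26 + 110·0.2 + 70·0.26 + 0·0.28
 = 72.8 + 22 + 18.2 + 0
 = 113
Net = 113 - 35 = 78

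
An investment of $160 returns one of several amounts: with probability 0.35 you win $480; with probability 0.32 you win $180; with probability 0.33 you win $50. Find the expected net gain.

82.1

E[payout] = 480·0.35 + 180·0.32 + 50·0.33
 = 168 + 57.6 + 16.5
 = 242.1
Net = 242.1 - 160 = 82.1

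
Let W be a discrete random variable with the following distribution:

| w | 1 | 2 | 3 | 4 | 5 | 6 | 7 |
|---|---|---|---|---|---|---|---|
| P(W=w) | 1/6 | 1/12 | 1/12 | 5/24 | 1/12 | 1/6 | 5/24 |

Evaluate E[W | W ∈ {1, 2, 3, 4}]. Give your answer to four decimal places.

P(W ∈ {1, 2, 3, 4}) = 1/6 + 1/12 + 1/12 + 5/24 = 13/24.
E[W | W ∈ {1, 2, 3, 4}] = [1·1/6 + 2·1/12 + 3·1/12 + 4·5/24] / (13/24)
 = 17/12 / (13/24)
 = 34/13

2.6154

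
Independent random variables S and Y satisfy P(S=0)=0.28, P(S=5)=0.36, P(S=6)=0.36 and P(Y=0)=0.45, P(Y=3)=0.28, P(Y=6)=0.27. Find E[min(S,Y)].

E[min(S,Y)] = Σ_s Σ_y min(s,y) · P(S=s)P(Y=y)
 = 0·0.126 + 0·0.0784 + 0·0.0756 + 0·0.162 + 3·0.1008 + 5·0.0972 + 0·0.162 + 3·0.1008 + 6·0.0972
 = 0 + 0 + 0 + 0 + 0.3024 + 0.486 + 0 + 0.3024 + 0.5832
 = 1.674

1.674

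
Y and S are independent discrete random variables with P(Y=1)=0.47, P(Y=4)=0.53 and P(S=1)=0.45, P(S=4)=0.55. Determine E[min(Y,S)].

E[min(Y,S)] = Σ_y Σ_s min(y,s) · P(Y=y)P(S=s)
 = 1·0.2115 + 1·0.2585 + 1·0.2385 + 4·0.2915
 = 0.2115 + 0.2585 + 0.2385 + 1.166
 = 1.8745

1.8745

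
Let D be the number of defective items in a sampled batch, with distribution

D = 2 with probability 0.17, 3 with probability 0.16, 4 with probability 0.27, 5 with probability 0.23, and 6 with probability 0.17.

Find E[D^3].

88.43

E[D^3] = Σ d^3·P(D=d)
 = 8·0.17 + 27·0.16 + 64·0.27 + 125·0.23 + 216·0.17
 = 1.36 + 4.32 + 17.28 + 28.75 + 36.72
 = 88.43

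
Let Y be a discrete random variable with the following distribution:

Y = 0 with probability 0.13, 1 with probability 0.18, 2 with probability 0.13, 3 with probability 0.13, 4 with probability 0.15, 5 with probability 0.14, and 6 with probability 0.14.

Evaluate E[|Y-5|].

2.31

E[|Y-5|] = Σ |y-5|·P(Y=y)
 = 5·0.13 + 4·0.18 + 3·0.13 + 2·0.13 + 1·0.15 + 0·0.14 + 1·0.14
 = 0.65 + 0.72 + 0.39 + 0.26 + 0.15 + 0 + 0.14
 = 2.31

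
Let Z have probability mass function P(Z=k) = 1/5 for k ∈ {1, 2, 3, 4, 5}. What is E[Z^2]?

E[Z^2] = Σ z^2·P(Z=z)
 = 1·1/5 + 4·1/5 + 9·1/5 + 16·1/5 + 25·1/5
 = 1/5 + 4/5 + 9/5 + 16/5 + 5
 = 11

11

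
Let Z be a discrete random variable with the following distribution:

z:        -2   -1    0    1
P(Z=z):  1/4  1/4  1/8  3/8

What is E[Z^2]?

1.625

E[Z^2] = Σ z^2·P(Z=z)
 = 4·1/4 + 1·1/4 + 0·1/8 + 1·3/8
 = 1 + 1/4 + 0 + 3/8
 = 13/8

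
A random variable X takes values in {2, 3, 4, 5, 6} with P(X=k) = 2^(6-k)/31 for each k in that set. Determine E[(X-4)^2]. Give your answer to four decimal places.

2.5161

E[(X-4)^2] = Σ (x-4)^2·P(X=x)
 = 4·16/31 + 1·8/31 + 0·4/31 + 1·2/31 + 4·1/31
 = 64/31 + 8/31 + 0 + 2/31 + 4/31
 = 78/31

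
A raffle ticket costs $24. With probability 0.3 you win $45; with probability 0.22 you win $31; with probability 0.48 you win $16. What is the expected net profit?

4

E[payout] = 45·0.3 + 31·0.22 + 16·0.48
 = 13.5 + 6.82 + 7.68
 = 28
Net = 28 - 24 = 4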